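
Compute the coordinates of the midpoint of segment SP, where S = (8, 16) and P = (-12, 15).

The midpoint is the point halfway along the segment.
Move half the horizontal distance: 8 + (-12 - 8)/2 = 8 + -20/2 = -2
Move half the vertical distance: 16 + (15 - 16)/2 = 16 + -1/2 = 31/2
Midpoint = (-2, 31/2)

(-2, 31/2)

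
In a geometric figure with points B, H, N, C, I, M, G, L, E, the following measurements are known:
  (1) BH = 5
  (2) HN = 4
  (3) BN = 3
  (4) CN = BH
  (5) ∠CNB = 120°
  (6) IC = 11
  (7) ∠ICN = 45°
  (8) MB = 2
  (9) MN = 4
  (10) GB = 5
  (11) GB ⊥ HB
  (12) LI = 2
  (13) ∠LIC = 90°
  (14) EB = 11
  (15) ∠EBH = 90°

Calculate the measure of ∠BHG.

Step 1: By the law of cosines on triangle HBG: HG² = 5² + 5² − 2·5·5·cos(90°) = 50, so HG = 5·√2.
Step 2: By the inverse law of cosines on triangle BHG: cos(∠BHG) = (5² + (5·√2)² − 5²) / (2·5·5·√2) = 50/70.71 = 0.7071, so ∠BHG = 45°.

Therefore, the measure of angle ∠BHG = 45°.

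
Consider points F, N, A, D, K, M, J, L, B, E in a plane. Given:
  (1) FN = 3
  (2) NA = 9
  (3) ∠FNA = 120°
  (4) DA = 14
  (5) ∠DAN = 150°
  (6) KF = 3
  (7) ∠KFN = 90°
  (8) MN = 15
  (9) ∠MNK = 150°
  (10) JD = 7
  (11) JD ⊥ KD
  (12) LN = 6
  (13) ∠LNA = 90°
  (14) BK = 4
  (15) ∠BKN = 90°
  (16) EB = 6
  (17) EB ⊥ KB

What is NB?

Step 1: By the law of cosines on triangle NFK: NK² = 3² + 3² − 2·3·3·cos(90°) = 18, so NK = 3·√2.
Step 2: By the law of cosines on triangle NKB: NB² = (3·√2)² + 4² − 2·3·√2·4·cos(90°) = 34, so NB = √34.

Therefore, the length of NB = √34.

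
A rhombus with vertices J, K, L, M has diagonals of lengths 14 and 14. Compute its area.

The diagonals of a rhombus divide it into four right triangles.
Each triangle has legs 14/ 2 = 7 and 14/2 = 7, so each has area (1/2)*7*7 = 49/2.
Four such triangles give total area = (d1 * d2) / 2 = 98.

98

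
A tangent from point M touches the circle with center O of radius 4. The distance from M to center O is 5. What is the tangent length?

tangent = √(d² - r²) = √(5² - 4²) = √(25 - 16) = √9 = 3

3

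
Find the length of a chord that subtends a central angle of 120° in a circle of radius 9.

Chord = 2(9) sin(60°) = 9*sqrt(3)

9*sqrt(3)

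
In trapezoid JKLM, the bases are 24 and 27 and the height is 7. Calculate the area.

Area of a trapezoid = (base1 + base2) * height / 2
Area = (24 + 27) * 7 / 2
Area = 51 * 7 / 2
Area = 357 / 2
Area = 357/2

357/2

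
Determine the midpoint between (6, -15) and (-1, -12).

The midpoint is the point halfway along the segment.
Move half the horizontal distance: 6 + (-1 - 6)/2 = 6 + -7/2 = 5/2
Move half the vertical distance: -15 + (-12 - -15)/2 = -15 + 3/2 = -27/2
Midpoint = (5/2, -27/2)

(5/2, -27/2)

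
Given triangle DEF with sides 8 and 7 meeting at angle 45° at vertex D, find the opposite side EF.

Law of cosines: EF^2 = 8^2 + 7^2 - 2(8)(7)cos(45°) = 113 - 56*sqrt(2), so EF = sqrt(113 - 56*sqrt(2)).

sqrt(113 - 56*sqrt(2))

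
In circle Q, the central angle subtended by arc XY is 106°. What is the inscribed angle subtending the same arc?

An inscribed angle intercepts an arc from a point on the circle, while the central angle intercepts the same arc from the center.
The inscribed angle is always half the central angle: 106° / 2 = 53°.

53°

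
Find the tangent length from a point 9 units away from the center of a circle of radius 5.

The tangent, radius, and line from the external point to the center form a right triangle.
The right angle is where the tangent meets the radius.
By the Pythagorean theorem: tangent² + 5² = 9²
tangent² = 81 - 25 = 56
tangent = 2*sqrt(14)

2*sqrt(14)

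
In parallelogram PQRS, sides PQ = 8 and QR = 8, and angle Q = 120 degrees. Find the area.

Area = 8 * 8 * sin(120°) = 64 * sqrt(3)/2 = 32*sqrt(3)

32*sqrt(3)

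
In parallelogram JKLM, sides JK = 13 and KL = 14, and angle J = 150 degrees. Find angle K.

Opposite sides of a parallelogram are parallel, so consecutive angles form co-interior angles on a transversal.
Co-interior angles sum to 180°, giving angle K = 180 - 150 = 30 degrees.

30 degrees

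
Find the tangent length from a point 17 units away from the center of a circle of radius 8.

Let T be the point of tangency. Then QT ⊥ MT (radius ⊥ tangent).
In right triangle QTM: QM² = QT² + MT²
17² = 8² + MT²
MT² = 225, MT = 15

15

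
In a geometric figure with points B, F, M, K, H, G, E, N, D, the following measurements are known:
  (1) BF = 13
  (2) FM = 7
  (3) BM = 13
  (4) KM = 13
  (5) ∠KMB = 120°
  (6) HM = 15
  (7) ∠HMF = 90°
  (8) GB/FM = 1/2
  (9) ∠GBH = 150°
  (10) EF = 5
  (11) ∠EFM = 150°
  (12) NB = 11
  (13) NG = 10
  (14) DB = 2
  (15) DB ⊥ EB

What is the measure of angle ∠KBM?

Step 1: By the law of cosines on triangle BMK: BK² = 13² + 13² − 2·13·13·cos(120°) = 507, so BK = 13·√3.
Step 2: By the inverse law of cosines on triangle KBM: cos(∠KBM) = ((13·√3)² + 13² − 13²) / (2·13·√3·13) = 507/585.43 = 0.866, so ∠KBM = 30°.

Therefore, the measure of angle ∠KBM = 30°.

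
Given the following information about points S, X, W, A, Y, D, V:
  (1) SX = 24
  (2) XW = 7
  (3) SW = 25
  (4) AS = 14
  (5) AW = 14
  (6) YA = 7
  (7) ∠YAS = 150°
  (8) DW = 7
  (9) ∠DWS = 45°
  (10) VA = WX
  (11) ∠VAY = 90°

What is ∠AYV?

From the given relations: VA = WX = 7.
Step 1: By the law of cosines on triangle YAV: YV² = 7² + 7² − 2·7·7·cos(90°) = 98, so YV = 7·√2.
Step 2: By the inverse law of cosines on triangle AYV: cos(∠AYV) = (7² + (7·√2)² − 7²) / (2·7·7·√2) = 98/138.59 = 0.7071, so ∠AYV = 45°.

Therefore, the measure of angle ∠AYV = 45°.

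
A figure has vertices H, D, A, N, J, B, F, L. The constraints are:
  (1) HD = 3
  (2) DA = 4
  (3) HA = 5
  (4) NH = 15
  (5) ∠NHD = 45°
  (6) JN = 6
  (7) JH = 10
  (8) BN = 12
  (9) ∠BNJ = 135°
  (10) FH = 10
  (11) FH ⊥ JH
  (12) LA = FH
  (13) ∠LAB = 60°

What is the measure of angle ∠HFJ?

Step 1: By the law of cosines on triangle FHJ: FJ² = 10² + 10² − 2·10·10·cos(90°) = 200, so FJ = 10·√2.
Step 2: By the inverse law of cosines on triangle HFJ: cos(∠HFJ) = (10² + (10·√2)² − 10²) / (2·10·10·√2) = 200/282.84 = 0.7071, so ∠HFJ = 45°.

Therefore, the measure of angle ∠HFJ = 45°.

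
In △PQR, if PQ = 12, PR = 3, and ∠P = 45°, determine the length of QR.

Law of cosines: QR^2 = 12^2 + 3^2 - 2(12)(3)cos(45°) = 153 - 36*sqrt(2), so QR = 3*sqrt(17 - 4*sqrt(2)).

3*sqrt(17 - 4*sqrt(2))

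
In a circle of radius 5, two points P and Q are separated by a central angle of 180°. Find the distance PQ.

Chord length = 2r sin(θ/2)
= 2 × 5 × sin(180°/2)
= 2 × 5 × sin(90°)
= 10

10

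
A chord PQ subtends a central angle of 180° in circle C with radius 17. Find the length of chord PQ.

Chord = 2(17) sin(90°) = 34

34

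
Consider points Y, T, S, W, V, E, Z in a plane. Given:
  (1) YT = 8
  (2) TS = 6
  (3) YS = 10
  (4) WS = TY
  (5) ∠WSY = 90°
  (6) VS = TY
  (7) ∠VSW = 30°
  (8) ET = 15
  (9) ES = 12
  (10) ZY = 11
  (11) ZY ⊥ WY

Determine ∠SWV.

From the given relations: WS = TY = 8; VS = TY = 8.
Step 1: By the law of cosines on triangle WSV: WV² = 8² + 8² − 2·8·8·cos(30°) = 17.15, so WV ≈ 4.14.
Step 2: By the inverse law of cosines on triangle SWV: cos(∠SWV) = (8² + 4.14² − 8²) / (2·8·4.14) = 17.15/66.26 = 0.2588, so ∠SWV = 75°.

Therefore, the measure of angle ∠SWV = 75°.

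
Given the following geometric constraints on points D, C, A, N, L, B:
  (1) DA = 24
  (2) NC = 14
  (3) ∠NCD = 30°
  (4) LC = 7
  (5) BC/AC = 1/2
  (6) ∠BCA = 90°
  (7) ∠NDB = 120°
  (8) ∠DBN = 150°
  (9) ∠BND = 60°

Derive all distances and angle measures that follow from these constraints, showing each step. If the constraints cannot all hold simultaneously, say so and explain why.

These constraints are not satisfiable: (7), (8) and (9) are the three interior angles of triangle NDB, which must sum to 180°, but 120° + 150° + 60° = 330°. No planar figure meets all of them, so nothing further can be derived.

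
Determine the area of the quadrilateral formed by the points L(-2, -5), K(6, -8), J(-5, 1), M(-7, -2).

The Shoelace formula works by pairing each vertex with the next (cycling back to the first).
For each pair, compute x_i*y_(i+1) - x_(i+1)*y_i:
  (-2*-8 - 6*-5) = 46
  (6*1 - -5*-8) = -34
  (-5*-2 - -7*1) = 17
  (-7*-5 - -2*-2) = 31
Taking half the absolute value of the total: Area = (1/2)(60) = 30.

30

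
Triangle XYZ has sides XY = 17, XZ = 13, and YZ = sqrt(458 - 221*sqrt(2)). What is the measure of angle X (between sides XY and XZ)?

By the inverse law of cosines: cos(X) = (XY² + XZ² - YZ²) / (2 × XY × XZ)
cos(X) = (17² + 13² - (sqrt(458 - 221*sqrt(2)))²) / (2 × 17 × 13)
cos(X) = (289 + 169 - (458 - 221*sqrt(2))) / 442
cos(X) = sqrt(2)/2
X = arccos(sqrt(2)/2) = 45°

45°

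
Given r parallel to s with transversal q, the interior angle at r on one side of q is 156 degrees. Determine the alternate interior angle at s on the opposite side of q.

Alternate interior angles lie on opposite sides of the transversal, between the parallel lines.
By the alternate interior angle theorem, they are equal: 156 degrees.

156 degrees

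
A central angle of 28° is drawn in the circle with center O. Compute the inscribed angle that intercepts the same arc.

An inscribed angle intercepts an arc from a point on the circle, while the central angle intercepts the same arc from the center.
The inscribed angle is always half the central angle: 28° / 2 = 14°.

14°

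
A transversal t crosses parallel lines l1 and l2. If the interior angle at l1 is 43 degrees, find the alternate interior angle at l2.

Alternate interior angles lie on opposite sides of the transversal, between the parallel lines.
By the alternate interior angle theorem, they are equal: 43 degrees.

43 degrees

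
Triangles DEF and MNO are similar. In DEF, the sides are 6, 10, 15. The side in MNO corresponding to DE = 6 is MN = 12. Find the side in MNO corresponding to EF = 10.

Similar triangles have proportional sides. Setting up the proportion:
MN / DE = NO / EF
12 / 6 = NO / 10
NO = 10 * 12 / 6 = 20.

20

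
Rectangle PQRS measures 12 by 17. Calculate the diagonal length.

A rectangle's diagonal splits it into two right triangles, with the diagonal as the hypotenuse.
By the Pythagorean theorem, d^2 = 12^2 + 17^2 = 433.
Therefore d = sqrt(433).

sqrt(433)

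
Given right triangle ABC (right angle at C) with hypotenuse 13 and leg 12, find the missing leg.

Rearranging the Pythagorean theorem to solve for the unknown leg:
leg^2 = hypotenuse^2 - known_leg^2 = 169 - 144 = 25
leg = sqrt(25) = 5.

5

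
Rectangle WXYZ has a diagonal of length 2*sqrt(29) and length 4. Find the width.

The diagonal of a rectangle forms a right triangle with the two sides.
Rearranging the Pythagorean theorem: missing side = sqrt(d^2 - known^2).
= sqrt(116 - 16) = sqrt(100) = 10.

10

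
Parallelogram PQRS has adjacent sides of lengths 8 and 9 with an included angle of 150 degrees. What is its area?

Area = a * b * sin(theta)
Area = 8 * 9 * sin(150 degrees)
Area = 72 * 1/2
Area = 36

36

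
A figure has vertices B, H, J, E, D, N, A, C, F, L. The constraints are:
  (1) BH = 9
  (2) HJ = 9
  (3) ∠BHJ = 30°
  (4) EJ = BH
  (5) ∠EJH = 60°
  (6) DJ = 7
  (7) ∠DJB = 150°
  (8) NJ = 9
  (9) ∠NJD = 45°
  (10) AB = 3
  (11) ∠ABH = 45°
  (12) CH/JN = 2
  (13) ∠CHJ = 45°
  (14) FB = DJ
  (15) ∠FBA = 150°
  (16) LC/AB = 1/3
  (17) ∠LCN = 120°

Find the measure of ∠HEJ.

From the given relations: EJ = BH = 9.
Step 1: By the law of cosines on triangle EJH: EH² = 9² + 9² − 2·9·9·cos(60°) = 81, so EH = 9.
Step 2: By the inverse law of cosines on triangle HEJ: cos(∠HEJ) = (9² + 9² − 9²) / (2·9·9) = 81/162 = 0.5, so ∠HEJ = 60°.

Therefore, the measure of angle ∠HEJ = 60°.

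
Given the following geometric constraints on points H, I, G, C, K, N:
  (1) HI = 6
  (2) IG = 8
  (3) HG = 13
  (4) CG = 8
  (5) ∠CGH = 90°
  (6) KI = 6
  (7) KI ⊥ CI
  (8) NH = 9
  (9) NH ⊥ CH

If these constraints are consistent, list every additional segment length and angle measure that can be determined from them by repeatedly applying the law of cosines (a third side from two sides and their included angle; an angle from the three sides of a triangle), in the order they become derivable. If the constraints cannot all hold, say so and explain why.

The constraints are consistent. Derivable facts, in order:
After 1 step:
- HC ≈ 15.26
- ∠GHI = 25.33°
- ∠GIH = 135.95°
- ∠HGI = 18.72°
After 2 steps:
- CN ≈ 17.72
- ∠CHG = 31.61°
- ∠GCH = 58.39°
After 3 steps:
- ∠CNH = 59.48°
- ∠HCN = 30.52°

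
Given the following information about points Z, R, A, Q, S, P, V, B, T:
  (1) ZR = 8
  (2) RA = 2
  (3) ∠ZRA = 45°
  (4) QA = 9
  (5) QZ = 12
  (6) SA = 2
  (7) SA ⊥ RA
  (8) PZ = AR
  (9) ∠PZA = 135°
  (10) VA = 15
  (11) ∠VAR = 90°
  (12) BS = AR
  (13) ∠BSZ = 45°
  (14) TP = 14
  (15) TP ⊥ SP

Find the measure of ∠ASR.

Step 1: By the law of cosines on triangle SAR: SR² = 2² + 2² − 2·2·2·cos(90°) = 8, so SR = 2·√2.
Step 2: By the inverse law of cosines on triangle ASR: cos(∠ASR) = (2² + (2·√2)² − 2²) / (2·2·2·√2) = 8/11.31 = 0.7071, so ∠ASR = 45°.

Therefore, the measure of angle ∠ASR = 45°.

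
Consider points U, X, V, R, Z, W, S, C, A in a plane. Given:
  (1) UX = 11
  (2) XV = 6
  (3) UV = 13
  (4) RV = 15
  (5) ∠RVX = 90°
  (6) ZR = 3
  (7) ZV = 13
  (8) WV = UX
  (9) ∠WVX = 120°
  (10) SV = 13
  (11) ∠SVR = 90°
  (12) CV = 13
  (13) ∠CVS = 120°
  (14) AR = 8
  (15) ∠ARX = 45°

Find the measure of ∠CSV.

Step 1: By the law of cosines on triangle SVC: SC² = 13² + 13² − 2·13·13·cos(120°) = 507, so SC = 13·√3.
Step 2: By the inverse law of cosines on triangle CSV: cos(∠CSV) = ((13·√3)² + 13² − 13²) / (2·13·√3·13) = 507/585.43 = 0.866, so ∠CSV = 30°.

Therefore, the measure of angle ∠CSV = 30°.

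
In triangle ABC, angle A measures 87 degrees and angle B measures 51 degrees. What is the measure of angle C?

Let angle C = x. Then 87 + 51 + x = 180.
x = 180 - 138 = 42 degrees.

42 degrees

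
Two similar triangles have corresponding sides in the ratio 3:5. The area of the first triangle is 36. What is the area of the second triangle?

For similar figures, the area ratio equals the square of the side ratio.
Side ratio (the first triangle to the second triangle) = 3:5, so area ratio = 3^2:5^2 = 9:25.
If the area of the first triangle is 36, then the area of the second triangle = 36 * (25/9) = 100.

100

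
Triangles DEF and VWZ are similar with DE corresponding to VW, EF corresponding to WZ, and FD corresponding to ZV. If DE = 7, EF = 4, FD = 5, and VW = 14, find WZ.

k = 14/7 = 2. WZ = 2 * 4 = 8.

8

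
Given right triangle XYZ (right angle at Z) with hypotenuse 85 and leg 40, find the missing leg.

By the Pythagorean theorem: YZ^2 = XY^2 - XZ^2
YZ^2 = 85^2 - 40^2 = 7225 - 1600 = 5625
YZ = sqrt(5625) = 75

75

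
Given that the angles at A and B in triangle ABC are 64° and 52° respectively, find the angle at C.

The interior angles sum to 180°: angle C = 180 - 64 - 52 = 64°.
The triangle is acute (angles 64°, 52°, 64°).

64 degrees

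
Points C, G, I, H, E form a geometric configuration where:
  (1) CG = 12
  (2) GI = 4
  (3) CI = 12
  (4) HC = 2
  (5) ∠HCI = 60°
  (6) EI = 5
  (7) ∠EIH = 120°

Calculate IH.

Step 1: By the law of cosines on triangle ICH: IH² = 12² + 2² − 2·12·2·cos(60°) = 124, so IH = 2·√31.

Therefore, the length of IH = 2·√31.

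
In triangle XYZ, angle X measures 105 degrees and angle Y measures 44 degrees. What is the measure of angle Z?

By the triangle angle sum property, the three interior angles of any triangle add up to 180°.
We know angle X = 105° and angle Y = 44°, so their sum is 149°.
Therefore angle Z = 180° - 149° = 31°.

31 degrees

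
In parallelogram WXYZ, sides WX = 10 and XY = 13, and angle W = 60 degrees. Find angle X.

In a parallelogram, consecutive angles are supplementary (sum to 180°).
angle X = 180 - angle W
angle X = 180 - 60
angle X = 120 degrees

120 degrees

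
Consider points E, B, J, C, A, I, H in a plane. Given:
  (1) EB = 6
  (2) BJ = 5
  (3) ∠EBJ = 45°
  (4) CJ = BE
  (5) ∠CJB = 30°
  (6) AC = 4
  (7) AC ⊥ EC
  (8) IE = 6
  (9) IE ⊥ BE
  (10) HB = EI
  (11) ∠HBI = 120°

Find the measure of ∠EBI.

Step 1: By the law of cosines on triangle BEI: BI² = 6² + 6² − 2·6·6·cos(90°) = 72, so BI = 6·√2.
Step 2: By the inverse law of cosines on triangle EBI: cos(∠EBI) = (6² + (6·√2)² − 6²) / (2·6·6·√2) = 72/101.82 = 0.7071, so ∠EBI = 45°.

Therefore, the measure of angle ∠EBI = 45°.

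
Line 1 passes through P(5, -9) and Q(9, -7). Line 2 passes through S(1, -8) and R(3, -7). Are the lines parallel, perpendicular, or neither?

Slope of line 1: m1 = (-7 - -9)/(9 - 5) = 2/4 = 1/2
Slope of line 2: m2 = (-7 - -8)/(3 - 1) = 1/2 = 1/2
Two lines are parallel if and only if they have equal slopes (or both are vertical).
Here m1 = m2 = 1/2, confirming the lines are parallel.

Parallel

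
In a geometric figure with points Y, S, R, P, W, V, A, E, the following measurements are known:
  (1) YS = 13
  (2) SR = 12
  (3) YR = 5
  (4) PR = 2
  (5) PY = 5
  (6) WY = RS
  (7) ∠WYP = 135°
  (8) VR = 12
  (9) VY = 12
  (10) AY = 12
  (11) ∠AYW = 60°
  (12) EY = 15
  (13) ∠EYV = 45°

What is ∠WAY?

From the given relations: WY = RS = 12.
Step 1: By the law of cosines on triangle AYW: AW² = 12² + 12² − 2·12·12·cos(60°) = 144, so AW = 12.
Step 2: By the inverse law of cosines on triangle WAY: cos(∠WAY) = (12² + 12² − 12²) / (2·12·12) = 144/288 = 0.5, so ∠WAY = 60°.

Therefore, the measure of angle ∠WAY = 60°.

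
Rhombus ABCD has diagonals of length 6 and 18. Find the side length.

In a rhombus, the diagonals bisect each other perpendicularly, creating four congruent right triangles.
Each triangle has legs 3 (half of 6) and 9 (half of 18).
The hypotenuse of each right triangle is a side of the rhombus:
side = sqrt(3^2 + 9^2) = sqrt(90) = 3*sqrt(10)

3*sqrt(10)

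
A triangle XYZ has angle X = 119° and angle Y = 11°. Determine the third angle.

angle Z = 180 - 119 - 11 = 50 degrees.

50 degrees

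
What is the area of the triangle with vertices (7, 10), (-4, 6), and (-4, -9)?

Using the Shoelace formula for a triangle:
Area = (1/2)|x0(y1 - y2) + x1(y2 - y0) + x2(y0 - y1)|
Area = (1/2)|7(6 - -9) + -4(-9 - 10) + -4(10 - 6)|
Area = (1/2)|105 + 76 + -16|
Area = (1/2)|165|
Area = (1/2)(165)
Area = 165/2

165/2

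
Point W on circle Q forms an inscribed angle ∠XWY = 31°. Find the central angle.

By the inscribed angle theorem, the central angle is twice the inscribed angle.
Central angle = 2 × 31° = 62°

62°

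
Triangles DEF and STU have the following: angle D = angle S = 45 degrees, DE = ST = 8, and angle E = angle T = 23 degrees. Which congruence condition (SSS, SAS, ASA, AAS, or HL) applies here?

The given information provides:
angle D = angle S = 45 degrees, DE = ST = 8, and angle E = angle T = 23 degrees
This matches the ASA congruence theorem.
Two pairs of corresponding angles and the included side are equal (Angle-Side-Angle).

ASA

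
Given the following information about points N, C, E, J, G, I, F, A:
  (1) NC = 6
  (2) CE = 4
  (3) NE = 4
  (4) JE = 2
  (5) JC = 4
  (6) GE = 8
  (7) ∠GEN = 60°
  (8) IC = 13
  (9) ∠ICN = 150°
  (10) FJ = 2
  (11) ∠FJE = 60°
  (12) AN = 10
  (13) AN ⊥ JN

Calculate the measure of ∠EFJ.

Step 1: By the law of cosines on triangle FJE: FE² = 2² + 2² − 2·2·2·cos(60°) = 4, so FE = 2.
Step 2: By the inverse law of cosines on triangle EFJ: cos(∠EFJ) = (2² + 2² − 2²) / (2·2·2) = 4/8 = 0.5, so ∠EFJ = 60°.

Therefore, the measure of angle ∠EFJ = 60°.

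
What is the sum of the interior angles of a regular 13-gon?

The sum of interior angles of an n-sided polygon is (n - 2) * 180.
For n = 13: (13 - 2) * 180 = 11 * 180 = 1980 degrees.

1980 degrees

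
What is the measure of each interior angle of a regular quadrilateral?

Each interior angle of a regular n-gon is (n - 2) * 180 / n.
For n = 4: (4 - 2) * 180 / 4 = 360/4 = 90 degrees.

90 degrees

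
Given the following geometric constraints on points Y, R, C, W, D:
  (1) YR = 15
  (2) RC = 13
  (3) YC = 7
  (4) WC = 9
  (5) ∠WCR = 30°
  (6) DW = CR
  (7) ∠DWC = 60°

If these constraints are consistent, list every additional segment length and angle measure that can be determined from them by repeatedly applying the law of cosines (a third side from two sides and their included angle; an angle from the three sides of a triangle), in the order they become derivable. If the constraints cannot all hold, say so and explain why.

The constraints are consistent. Derivable facts, in order:
After 1 step:
- CD = √133
- RW ≈ 6.88
- ∠CRY = 27.8°
- ∠CYR = 60°
- ∠RCY = 92.2°
After 2 steps:
- ∠CDW = 42.52°
- ∠CRW = 40.84°
- ∠CWR = 109.16°
- ∠DCW = 77.48°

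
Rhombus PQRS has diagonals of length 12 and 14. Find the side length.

In a rhombus, the diagonals bisect each other perpendicularly, creating four congruent right triangles.
Each triangle has legs 6 (half of 12) and 7 (half of 14).
The hypotenuse of each right triangle is a side of the rhombus:
side = sqrt(6^2 + 7^2) = sqrt(85)

sqrt(85)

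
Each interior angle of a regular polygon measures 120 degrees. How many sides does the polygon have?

Exterior angle = 180 - 120 = 60. n = 360 / 60 = 6.

6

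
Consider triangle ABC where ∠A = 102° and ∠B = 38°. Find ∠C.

Let angle C = x. Then 102 + 38 + x = 180.
x = 180 - 140 = 40 degrees.

40 degrees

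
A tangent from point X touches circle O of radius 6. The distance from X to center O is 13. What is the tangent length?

Let T be the point of tangency. Then OT ⊥ XT (radius ⊥ tangent).
In right triangle OTX: OX² = OT² + XT²
13² = 6² + XT²
XT² = 133, XT = sqrt(133)

sqrt(133)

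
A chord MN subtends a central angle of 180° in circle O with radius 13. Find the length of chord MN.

Drop a perpendicular from the center to the chord, bisecting both the chord and the central angle.
Each half-chord = r sin(θ/2) = 13 sin(90°).
The full chord = 2 × 13 × sin(90°) = 26.

26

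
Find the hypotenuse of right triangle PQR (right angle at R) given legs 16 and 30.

PQ = sqrt(16^2 + 30^2) = sqrt(1156) = 34

34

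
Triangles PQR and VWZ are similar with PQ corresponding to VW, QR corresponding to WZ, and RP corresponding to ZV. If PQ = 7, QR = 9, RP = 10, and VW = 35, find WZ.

k = 35/7 = 5. WZ = 5 * 9 = 45.

45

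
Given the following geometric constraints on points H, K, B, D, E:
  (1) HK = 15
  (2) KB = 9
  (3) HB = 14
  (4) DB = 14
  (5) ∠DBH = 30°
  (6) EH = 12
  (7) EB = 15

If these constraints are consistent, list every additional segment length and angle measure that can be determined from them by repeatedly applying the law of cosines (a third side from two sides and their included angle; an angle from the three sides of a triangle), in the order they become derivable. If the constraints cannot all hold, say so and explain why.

The constraints are consistent. Derivable facts, in order:
After 1 step:
- HD ≈ 7.25
- ∠BEH = 61.28°
- ∠BHE = 69.99°
- ∠BHK = 35.95°
- ∠BKH = 65.96°
- ∠EBH = 48.74°
- ∠HBK = 78.09°
After 2 steps:
- ∠BDH = 75°
- ∠BHD = 75°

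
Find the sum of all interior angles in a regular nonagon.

The sum of interior angles of an n-sided polygon is (n - 2) * 180.
For n = 9: (9 - 2) * 180 = 7 * 180 = 1260 degrees.

1260 degrees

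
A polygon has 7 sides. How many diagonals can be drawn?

The number of diagonals in an n-gon is n(n - 3)/2.
For n = 7: 7(7 - 3)/2 = 7 × 4 / 2 = 14.

14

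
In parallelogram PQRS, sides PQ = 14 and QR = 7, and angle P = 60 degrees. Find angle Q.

Consecutive angles are supplementary: angle Q = 180 - 60 = 120 degrees.

120 degrees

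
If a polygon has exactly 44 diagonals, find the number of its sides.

Using d = n(n - 3)/2, we solve 44 = n(n - 3)/2.
So n(n - 3) = 88.
Testing n = 11: 11 * 8 = 88 = 88. Correct.
The polygon has 11 sides.

11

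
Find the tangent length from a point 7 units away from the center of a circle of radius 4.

The tangent, radius, and line from the external point to the center form a right triangle.
The right angle is where the tangent meets the radius.
By the Pythagorean theorem: tangent² + 4² = 7²
tangent² = 49 - 16 = 33
tangent = sqrt(33)

sqrt(33)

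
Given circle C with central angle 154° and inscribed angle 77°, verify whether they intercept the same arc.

By the inscribed angle theorem, if both angles subtend the same arc, the inscribed angle must be half the central angle.
Half of 154° = 77°, which equals the given inscribed angle of 77°.
Therefore, yes, they correspond to the same arc.

Yes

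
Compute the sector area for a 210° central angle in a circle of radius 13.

Sector area = π(13²)(7/12) = 1183*pi/12

1183*pi/12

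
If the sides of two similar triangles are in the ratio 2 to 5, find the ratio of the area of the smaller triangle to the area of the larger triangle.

The ratio of areas of similar triangles equals the square of the side ratio.
Side ratio = 2:5
Area ratio = (2/5)^2 = 4/25 = 4:25

4:25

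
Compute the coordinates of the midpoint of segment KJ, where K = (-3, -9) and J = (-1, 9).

The midpoint is the average of the coordinates:
x: (-3 + -1)/2 = -2
y: (-9 + 9)/2 = 0
Midpoint = (-2, 0)

(-2, 0)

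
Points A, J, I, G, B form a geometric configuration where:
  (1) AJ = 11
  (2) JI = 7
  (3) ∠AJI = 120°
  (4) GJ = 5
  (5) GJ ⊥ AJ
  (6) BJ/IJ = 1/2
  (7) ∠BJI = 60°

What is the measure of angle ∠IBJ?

From the given relations: BJ = 1/2·IJ = 1/2·7 ≈ 3.5.
Step 1: By the law of cosines on triangle BJI: BI² = 3.5² + 7² − 2·3.5·7·cos(60°) = 36.75, so BI = 7/2·√3.
Step 2: By the inverse law of cosines on triangle IBJ: cos(∠IBJ) = ((7/2·√3)² + 3.5² − 7²) / (2·7/2·√3·3.5) = 0/42.44 = 0, so ∠IBJ = 90°.

Therefore, the measure of angle ∠IBJ = 90°.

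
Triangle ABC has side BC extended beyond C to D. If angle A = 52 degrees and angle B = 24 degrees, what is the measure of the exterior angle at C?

The interior angle at C is 180 - 52 - 24 = 104 degrees.
The exterior angle and interior angle at C are supplementary:
Exterior angle = 180 - 104 = 76 degrees.

76 degrees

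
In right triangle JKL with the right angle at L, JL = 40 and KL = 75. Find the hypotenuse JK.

By the Pythagorean theorem: JK^2 = JL^2 + KL^2
JK^2 = 40^2 + 75^2 = 1600 + 5625 = 7225
JK = sqrt(7225) = 85

85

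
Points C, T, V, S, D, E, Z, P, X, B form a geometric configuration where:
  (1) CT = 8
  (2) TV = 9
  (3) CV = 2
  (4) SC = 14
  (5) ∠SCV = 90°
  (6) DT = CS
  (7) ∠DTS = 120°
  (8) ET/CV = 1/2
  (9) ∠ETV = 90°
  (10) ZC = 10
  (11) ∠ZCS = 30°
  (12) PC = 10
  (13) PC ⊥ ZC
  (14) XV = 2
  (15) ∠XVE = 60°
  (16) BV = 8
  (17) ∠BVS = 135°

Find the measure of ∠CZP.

Step 1: By the law of cosines on triangle ZCP: ZP² = 10² + 10² − 2·10·10·cos(90°) = 200, so ZP = 10·√2.
Step 2: By the inverse law of cosines on triangle CZP: cos(∠CZP) = (10² + (10·√2)² − 10²) / (2·10·10·√2) = 200/282.84 = 0.7071, so ∠CZP = 45°.

Therefore, the measure of angle ∠CZP = 45°.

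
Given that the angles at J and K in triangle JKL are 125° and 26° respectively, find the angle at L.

angle L = 180 - 125 - 26 = 29 degrees.

29 degrees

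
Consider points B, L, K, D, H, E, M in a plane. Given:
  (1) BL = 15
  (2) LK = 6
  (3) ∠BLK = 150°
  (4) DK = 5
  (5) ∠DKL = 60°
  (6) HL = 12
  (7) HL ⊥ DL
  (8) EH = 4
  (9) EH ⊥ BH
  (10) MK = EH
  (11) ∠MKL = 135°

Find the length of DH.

Step 1: By the law of cosines on triangle LKD: LD² = 6² + 5² − 2·6·5·cos(60°) = 31, so LD = √31.
Step 2: By the law of cosines on triangle DLH: DH² = √31² + 12² − 2·√31·12·cos(90°) = 175, so DH = 5·√7.

Therefore, the length of DH = 5·√7.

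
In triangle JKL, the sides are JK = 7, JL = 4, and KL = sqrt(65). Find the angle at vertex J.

cos(J) = (7² + 4² - (sqrt(65))²) / (2 × 7 × 4) = 0, so J = arccos(0) = 90°.

90°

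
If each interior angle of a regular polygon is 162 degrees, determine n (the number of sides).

The exterior angle is the supplement of the interior angle: 180 - 162 = 18 degrees.
Since the exterior angles of any convex polygon sum to 360 degrees, the number of sides is 360 / 18 = 20.

20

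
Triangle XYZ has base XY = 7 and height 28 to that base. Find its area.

Area = (1/2)(7)(28) = 98

98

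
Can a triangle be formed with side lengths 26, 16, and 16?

Check all three triangle inequalities:
26 + 16 = 42 > 16 ✓
26 + 16 = 42 > 16 ✓
16 + 16 = 32 > 26 ✓
All conditions hold, so these sides form a valid triangle.

Yes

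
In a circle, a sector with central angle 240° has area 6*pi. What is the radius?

r² = 360 × 6*pi / (π × 240) = 9, so r = 3.

3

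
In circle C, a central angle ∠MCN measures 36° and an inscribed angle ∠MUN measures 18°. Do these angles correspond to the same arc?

By the inscribed angle theorem, if both angles subtend the same arc, the inscribed angle must be half the central angle.
Half of 36° = 18°, which equals the given inscribed angle of 18°.
Therefore, yes, they correspond to the same arc.

Yes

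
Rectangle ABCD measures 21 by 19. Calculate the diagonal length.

A rectangle's diagonal splits it into two right triangles, with the diagonal as the hypotenuse.
By the Pythagorean theorem, d^2 = 21^2 + 19^2 = 802.
Therefore d = sqrt(802).

sqrt(802)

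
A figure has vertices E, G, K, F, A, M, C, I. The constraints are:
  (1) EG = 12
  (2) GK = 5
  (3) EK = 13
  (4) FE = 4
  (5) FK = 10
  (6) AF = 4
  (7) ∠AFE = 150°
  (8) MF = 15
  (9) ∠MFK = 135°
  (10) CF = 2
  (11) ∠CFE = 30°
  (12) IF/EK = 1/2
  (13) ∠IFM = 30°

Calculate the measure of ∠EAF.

Step 1: By the law of cosines on triangle AFE: AE² = 4² + 4² − 2·4·4·cos(150°) = 59.71, so AE ≈ 7.73.
Step 2: By the inverse law of cosines on triangle EAF: cos(∠EAF) = (7.73² + 4² − 4²) / (2·7.73·4) = 59.71/61.82 = 0.9659, so ∠EAF = 15°.

Therefore, the measure of angle ∠EAF = 15°.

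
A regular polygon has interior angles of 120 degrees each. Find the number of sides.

Exterior angle = 180 - 120 = 60. n = 360 / 60 = 6.

6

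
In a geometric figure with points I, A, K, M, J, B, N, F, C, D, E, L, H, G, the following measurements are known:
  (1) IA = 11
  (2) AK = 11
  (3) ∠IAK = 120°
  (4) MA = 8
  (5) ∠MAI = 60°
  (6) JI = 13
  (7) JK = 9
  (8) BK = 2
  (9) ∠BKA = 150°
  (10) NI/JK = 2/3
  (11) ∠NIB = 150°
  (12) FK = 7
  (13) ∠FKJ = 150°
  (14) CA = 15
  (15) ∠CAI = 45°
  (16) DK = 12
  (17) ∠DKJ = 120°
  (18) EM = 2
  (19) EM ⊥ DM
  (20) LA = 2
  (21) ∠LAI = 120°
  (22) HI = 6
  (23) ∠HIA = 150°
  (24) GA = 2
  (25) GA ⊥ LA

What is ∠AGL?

Step 1: By the law of cosines on triangle GAL: GL² = 2² + 2² − 2·2·2·cos(90°) = 8, so GL = 2·√2.
Step 2: By the inverse law of cosines on triangle AGL: cos(∠AGL) = (2² + (2·√2)² − 2²) / (2·2·2·√2) = 8/11.31 = 0.7071, so ∠AGL = 45°.

Therefore, the measure of angle ∠AGL = 45°.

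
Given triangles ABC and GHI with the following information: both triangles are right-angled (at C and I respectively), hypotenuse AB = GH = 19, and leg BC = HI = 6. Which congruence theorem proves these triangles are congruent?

The given information provides:
both triangles are right-angled (at C and I respectively), hypotenuse AB = GH = 19, and leg BC = HI = 6
This matches the HL congruence theorem.
The hypotenuse and one leg of two right triangles are equal (Hypotenuse-Leg).

HL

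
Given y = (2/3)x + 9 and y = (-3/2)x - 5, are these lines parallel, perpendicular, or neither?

Slope of line 1: m1 = 2/3
Slope of line 2: m2 = -3/2
m1 * m2 = (2/3) * (-3/2) = -1 = -1, so the lines are perpendicular.

Perpendicular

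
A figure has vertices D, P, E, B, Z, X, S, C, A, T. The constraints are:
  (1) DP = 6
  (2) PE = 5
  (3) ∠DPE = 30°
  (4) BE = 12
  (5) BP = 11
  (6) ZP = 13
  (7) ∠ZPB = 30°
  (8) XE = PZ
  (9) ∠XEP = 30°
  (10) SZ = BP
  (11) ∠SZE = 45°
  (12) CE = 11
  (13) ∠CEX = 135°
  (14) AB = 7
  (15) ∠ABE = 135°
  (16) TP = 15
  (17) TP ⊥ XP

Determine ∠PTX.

From the given relations: XE = PZ = 13.
Step 1: By the law of cosines on triangle XEP: XP² = 13² + 5² − 2·13·5·cos(30°) = 81.42, so XP ≈ 9.02.
Step 2: By the law of cosines on triangle TPX: TX² = 15² + 9.02² − 2·15·9.02·cos(90°) = 306.42, so TX ≈ 17.5.
Step 3: By the inverse law of cosines on triangle PTX: cos(∠PTX) = (15² + 17.5² − 9.02²) / (2·15·17.5) = 450/525.14 = 0.8569, so ∠PTX = 31.03°.

Therefore, the measure of angle ∠PTX = 31.03°.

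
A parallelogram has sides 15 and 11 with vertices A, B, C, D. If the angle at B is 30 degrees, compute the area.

Area = a * b * sin(theta)
Area = 15 * 11 * sin(30 degrees)
Area = 165 * 1/2
Area = 165/2

165/2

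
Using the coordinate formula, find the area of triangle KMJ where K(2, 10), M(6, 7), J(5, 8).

Using the Shoelace formula for a triangle:
Area = (1/2)|x0(y1 - y2) + x1(y2 - y0) + x2(y0 - y1)|
Area = (1/2)|2(7 - 8) + 6(8 - 10) + 5(10 - 7)|
Area = (1/2)|-2 + -12 + 15|
Area = (1/2)|1|
Area = (1/2)(1)
Area = 1/2

1/2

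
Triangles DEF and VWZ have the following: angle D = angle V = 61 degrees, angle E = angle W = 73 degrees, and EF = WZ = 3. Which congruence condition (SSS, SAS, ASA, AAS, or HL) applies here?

Consider the given information: angle D = angle V = 61 degrees, angle E = angle W = 73 degrees, and EF = WZ = 3
This is not SSS or SAS: SSS requires all three pairs of sides, but we don't have that. SAS requires two sides and the included angle between them.
The correct criterion is AAS. Two pairs of corresponding angles and a non-included side are equal (Angle-Angle-Side).

AAS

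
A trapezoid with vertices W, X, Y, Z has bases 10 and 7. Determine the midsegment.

The midsegment of a trapezoid = (base1 + base2) / 2
midsegment = (10 + 7) / 2
midsegment = 17 / 2
midsegment = 17/2

17/2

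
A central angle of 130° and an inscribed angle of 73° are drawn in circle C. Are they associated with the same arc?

By the inscribed angle theorem, the inscribed angle for a central angle of 130° should be 130° / 2 = 65°.
The given inscribed angle is 73°, which does not equal 65°.
Therefore, no, they do not correspond to the same arc.

No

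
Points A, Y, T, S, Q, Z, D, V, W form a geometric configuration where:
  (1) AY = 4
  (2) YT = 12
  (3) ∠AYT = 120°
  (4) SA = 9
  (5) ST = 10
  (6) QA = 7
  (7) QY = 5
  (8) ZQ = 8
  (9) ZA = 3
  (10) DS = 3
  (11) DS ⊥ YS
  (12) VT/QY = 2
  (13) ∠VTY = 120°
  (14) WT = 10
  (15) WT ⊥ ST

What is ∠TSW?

Step 1: By the law of cosines on triangle STW: SW² = 10² + 10² − 2·10·10·cos(90°) = 200, so SW = 10·√2.
Step 2: By the inverse law of cosines on triangle TSW: cos(∠TSW) = (10² + (10·√2)² − 10²) / (2·10·10·√2) = 200/282.84 = 0.7071, so ∠TSW = 45°.

Therefore, the measure of angle ∠TSW = 45°.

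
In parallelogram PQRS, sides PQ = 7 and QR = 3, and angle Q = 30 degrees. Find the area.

Area = 7 * 3 * sin(30°) = 21 * 1/2 = 21/2

21/2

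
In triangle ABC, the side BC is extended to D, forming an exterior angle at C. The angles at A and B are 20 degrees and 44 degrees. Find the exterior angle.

Exterior angle = 20 + 44 = 64 degrees (exterior angle theorem).

64 degrees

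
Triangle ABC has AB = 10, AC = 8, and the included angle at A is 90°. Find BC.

By the law of cosines: BC^2 = AB^2 + AC^2 - 2*AB*AC*cos(A)
BC^2 = 10^2 + 8^2 - 2*10*8*cos(90°)
BC^2 = 100 + 64 - 160*(0)
BC^2 = 164
BC = 2*sqrt(41)

2*sqrt(41)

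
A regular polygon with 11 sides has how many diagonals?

The number of diagonals in an n-gon is n(n - 3)/2.
For n = 11: 11(11 - 3)/2 = 11 × 8 / 2 = 44.

44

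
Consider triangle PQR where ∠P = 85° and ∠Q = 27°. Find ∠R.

Let angle R = x. Then 85 + 27 + x = 180.
x = 180 - 112 = 68 degrees.

68 degrees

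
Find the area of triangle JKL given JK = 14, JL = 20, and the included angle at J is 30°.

Area = (1/2) * JK * JL * sin(J)
Area = (1/2) * 14 * 20 * sin(30°)
Area = (1/2) * 14 * 20 * 1/2
Area = 70

70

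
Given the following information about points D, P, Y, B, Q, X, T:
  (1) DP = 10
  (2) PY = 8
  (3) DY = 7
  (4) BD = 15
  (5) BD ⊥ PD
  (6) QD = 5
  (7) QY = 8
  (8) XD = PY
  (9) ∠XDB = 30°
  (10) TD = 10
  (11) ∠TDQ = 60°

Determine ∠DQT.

Step 1: By the law of cosines on triangle QDT: QT² = 5² + 10² − 2·5·10·cos(60°) = 75, so QT = 5·√3.
Step 2: By the inverse law of cosines on triangle DQT: cos(∠DQT) = (5² + (5·√3)² − 10²) / (2·5·5·√3) = 0/86.6 = 0, so ∠DQT = 90°.

Therefore, the measure of angle ∠DQT = 90°.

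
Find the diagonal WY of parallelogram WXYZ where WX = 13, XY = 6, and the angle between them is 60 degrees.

The diagonal of a parallelogram can be found by treating two adjacent sides and the diagonal as a triangle.
Applying the law of cosines with sides 13, 6 and included angle 60°:
d^2 = 169 + 36 - 156*cos(60°) = 127
d = sqrt(127)

sqrt(127)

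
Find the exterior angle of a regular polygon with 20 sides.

Each exterior angle of a regular n-gon is 360 / n.
For n = 20: 360 / 20 = 18 degrees.

18 degrees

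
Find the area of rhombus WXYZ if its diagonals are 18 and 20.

Area of a rhombus = (d1 * d2) / 2
Area = (18 * 20) / 2
Area = 360 / 2
Area = 180

180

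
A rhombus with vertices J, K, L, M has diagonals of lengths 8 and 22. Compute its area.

Area = (8 * 22) / 2 = 176 / 2 = 88

88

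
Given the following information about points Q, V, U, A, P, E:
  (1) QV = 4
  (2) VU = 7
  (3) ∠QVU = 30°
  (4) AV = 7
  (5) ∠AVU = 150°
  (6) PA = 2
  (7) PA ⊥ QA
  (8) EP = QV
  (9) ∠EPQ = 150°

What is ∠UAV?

Step 1: By the law of cosines on triangle AVU: AU² = 7² + 7² − 2·7·7·cos(150°) = 182.87, so AU ≈ 13.52.
Step 2: By the inverse law of cosines on triangle UAV: cos(∠UAV) = (13.52² + 7² − 7²) / (2·13.52·7) = 182.87/189.32 = 0.9659, so ∠UAV = 15°.

Therefore, the measure of angle ∠UAV = 15°.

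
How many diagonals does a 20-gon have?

The number of diagonals in an n-gon is n(n - 3)/2.
For n = 20: 20(20 - 3)/2 = 20 × 17 / 2 = 170.

170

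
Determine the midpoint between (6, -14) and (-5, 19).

The midpoint is the point halfway along the segment.
Move half the horizontal distance: 6 + (-5 - 6)/2 = 6 + -11/2 = 1/2
Move half the vertical distance: -14 + (19 - -14)/2 = -14 + 33/2 = 5/2
Midpoint = (1/2, 5/2)

(1/2, 5/2)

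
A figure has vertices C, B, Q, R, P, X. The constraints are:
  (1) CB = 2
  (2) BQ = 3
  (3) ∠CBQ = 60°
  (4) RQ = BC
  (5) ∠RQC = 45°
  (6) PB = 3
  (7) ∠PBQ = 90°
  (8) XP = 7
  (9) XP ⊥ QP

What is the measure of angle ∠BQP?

Step 1: By the law of cosines on triangle QBP: QP² = 3² + 3² − 2·3·3·cos(90°) = 18, so QP = 3·√2.
Step 2: By the inverse law of cosines on triangle BQP: cos(∠BQP) = (3² + (3·√2)² − 3²) / (2·3·3·√2) = 18/25.46 = 0.7071, so ∠BQP = 45°.

Therefore, the measure of angle ∠BQP = 45°.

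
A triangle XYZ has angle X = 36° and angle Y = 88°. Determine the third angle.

angle Z = 180 - 36 - 88 = 56 degrees.

56 degrees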